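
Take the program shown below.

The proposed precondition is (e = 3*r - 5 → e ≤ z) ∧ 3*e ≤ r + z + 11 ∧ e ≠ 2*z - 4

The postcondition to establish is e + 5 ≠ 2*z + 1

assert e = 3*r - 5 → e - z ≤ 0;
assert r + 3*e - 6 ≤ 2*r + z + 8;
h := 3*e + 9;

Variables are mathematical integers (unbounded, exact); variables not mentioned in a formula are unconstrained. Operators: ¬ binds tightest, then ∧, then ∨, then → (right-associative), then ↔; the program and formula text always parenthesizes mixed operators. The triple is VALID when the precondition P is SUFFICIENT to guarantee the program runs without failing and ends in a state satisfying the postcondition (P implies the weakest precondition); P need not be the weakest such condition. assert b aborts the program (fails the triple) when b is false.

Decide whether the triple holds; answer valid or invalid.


Working backward. After the program, the postcondition e + 5 ≠ 2*z + 1 must hold; in canonical form it is e ≠ 2*z - 4.
Before h := 3*e + 9: e ≠ 2*z - 4
Before assert r + 3*e - 6 ≤ 2*r + z + 8: 3*e ≤ r + z + 14 ∧ e ≠ 2*z - 4
Before assert e = 3*r - 5 → e - z ≤ 0: (e = 3*r - 5 → e ≤ z) ∧ 3*e ≤ r + z + 14 ∧ e ≠ 2*z - 4
The weakest precondition is (e = 3*r - 5 → e ≤ z) ∧ 3*e ≤ r + z + 14 ∧ e ≠ 2*z - 4.
Check whether (e = 3*r - 5 → e ≤ z) ∧ 3*e ≤ r + z + 11 ∧ e ≠ 2*z - 4 implies it.
Every state satisfying the precondition satisfies the weakest precondition: the implication holds.
Answer: valid


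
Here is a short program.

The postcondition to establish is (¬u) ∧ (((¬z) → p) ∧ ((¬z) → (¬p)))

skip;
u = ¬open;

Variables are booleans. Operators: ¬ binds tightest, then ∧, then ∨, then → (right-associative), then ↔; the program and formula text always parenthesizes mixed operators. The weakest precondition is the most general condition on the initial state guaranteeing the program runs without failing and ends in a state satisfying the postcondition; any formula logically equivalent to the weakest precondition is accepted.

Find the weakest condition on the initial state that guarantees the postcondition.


Working backward. After the program, the postcondition (¬u) ∧ (((¬z) → p) ∧ ((¬z) → (¬p))) must hold; in canonical form it is (¬u) ∧ ((¬z) → p) ∧ ((¬z) → (¬p)).
Before u := ¬open: open ∧ ((¬z) → p) ∧ ((¬z) → (¬p))
Before skip: open ∧ ((¬z) → p) ∧ ((¬z) → (¬p))
Answer: WP = open ∧ ((¬z) → p) ∧ ((¬z) → (¬p))


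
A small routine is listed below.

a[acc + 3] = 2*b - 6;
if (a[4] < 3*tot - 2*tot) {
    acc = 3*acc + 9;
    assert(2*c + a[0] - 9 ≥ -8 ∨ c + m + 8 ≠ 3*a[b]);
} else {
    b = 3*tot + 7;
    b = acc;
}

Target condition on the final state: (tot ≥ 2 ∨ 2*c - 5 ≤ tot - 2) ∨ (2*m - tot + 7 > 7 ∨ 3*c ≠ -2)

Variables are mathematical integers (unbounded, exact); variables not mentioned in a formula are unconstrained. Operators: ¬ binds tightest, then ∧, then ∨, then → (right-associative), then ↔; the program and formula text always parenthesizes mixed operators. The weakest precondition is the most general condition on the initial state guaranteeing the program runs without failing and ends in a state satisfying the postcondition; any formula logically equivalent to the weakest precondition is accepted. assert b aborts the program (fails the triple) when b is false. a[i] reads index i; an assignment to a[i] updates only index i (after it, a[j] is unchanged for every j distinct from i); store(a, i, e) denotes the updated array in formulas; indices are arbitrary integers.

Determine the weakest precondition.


Working backward. After the program, the postcondition (tot ≥ 2 ∨ 2*c - 5 ≤ tot - 2) ∨ (2*m - tot + 7 > 7 ∨ 3*c ≠ -2) must hold; in canonical form it is tot ≥ 2 ∨ 2*c ≤ tot + 3 ∨ 2*m > tot ∨ 3*c ≠ -2.
Then branch requires (a[0] + 2*c ≥ 1 ∨ c + m ≠ 3*a[b] - 8) ∧ (tot ≥ 2 ∨ 2*c ≤ tot + 3 ∨ 2*m > tot ∨ 3*c ≠ -2); else branch requires tot ≥ 2 ∨ 2*c ≤ tot + 3 ∨ 2*m > tot ∨ 3*c ≠ -2.
Before the if: (a[4] < tot → ((a[0] + 2*c ≥ 1 ∨ c + m ≠ 3*a[b] - 8) ∧ (tot ≥ 2 ∨ 2*c ≤ tot + 3 ∨ 2*m > tot ∨ 3*c ≠ -2))) ∧ ((¬(a[4] < tot)) → (tot ≥ 2 ∨ 2*c ≤ tot + 3 ∨ 2*m > tot ∨ 3*c ≠ -2))
Before a[acc + 3] := 2*b - 6: (store(a, acc + 3, 2*b - 6)[4] < tot → ((store(a, acc + 3, 2*b - 6)[0] + 2*c ≥ 1 ∨ c + m ≠ 3*store(a, acc + 3, 2*b - 6)[b] - 8) ∧ (tot ≥ 2 ∨ 2*c ≤ tot + 3 ∨ 2*m > tot ∨ 3*c ≠ -2))) ∧ ((¬(store(a, acc + 3, 2*b - 6)[4] < tot)) → (tot ≥ 2 ∨ 2*c ≤ tot + 3 ∨ 2*m > tot ∨ 3*c ≠ -2))
Answer: WP = (store(a, acc + 3, 2*b - 6)[4] < tot → ((store(a, acc + 3, 2*b - 6)[0] + 2*c ≥ 1 ∨ c + m ≠ 3*store(a, acc + 3, 2*b - 6)[b] - 8) ∧ (tot ≥ 2 ∨ 2*c ≤ tot + 3 ∨ 2*m > tot ∨ 3*c ≠ -2))) ∧ ((¬(store(a, acc + 3, 2*b - 6)[4] < tot)) → (tot ≥ 2 ∨ 2*c ≤ tot + 3 ∨ 2*m > tot ∨ 3*c ≠ -2))


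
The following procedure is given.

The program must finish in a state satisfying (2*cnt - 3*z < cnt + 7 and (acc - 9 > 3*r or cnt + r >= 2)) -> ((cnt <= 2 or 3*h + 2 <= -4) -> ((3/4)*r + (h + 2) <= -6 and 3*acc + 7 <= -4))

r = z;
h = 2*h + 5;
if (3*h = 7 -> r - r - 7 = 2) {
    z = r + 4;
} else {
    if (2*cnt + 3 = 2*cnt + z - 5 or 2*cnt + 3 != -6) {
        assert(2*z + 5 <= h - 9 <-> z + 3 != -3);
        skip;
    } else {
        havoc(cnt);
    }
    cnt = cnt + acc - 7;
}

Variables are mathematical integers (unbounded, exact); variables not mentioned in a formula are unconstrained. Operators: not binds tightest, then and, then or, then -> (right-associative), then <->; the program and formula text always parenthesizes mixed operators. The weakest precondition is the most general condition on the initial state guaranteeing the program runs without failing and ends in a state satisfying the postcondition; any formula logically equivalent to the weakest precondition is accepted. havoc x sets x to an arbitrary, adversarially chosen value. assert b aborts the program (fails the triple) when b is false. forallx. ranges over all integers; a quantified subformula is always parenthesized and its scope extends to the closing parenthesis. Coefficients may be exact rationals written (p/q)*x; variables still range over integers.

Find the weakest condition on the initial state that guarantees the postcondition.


Working backward. After the program, the postcondition (2*cnt - 3*z < cnt + 7 and (acc - 9 > 3*r or cnt + r >= 2)) -> ((cnt <= 2 or 3*h + 2 <= -4) -> ((3/4)*r + (h + 2) <= -6 and 3*acc + 7 <= -4)) must hold; in canonical form it is (cnt < 3*z + 7 and (acc > 3*r + 9 or cnt + r >= 2)) -> ((cnt <= 2 or 3*h <= -6) -> (h + (3/4)*r <= -8 and 3*acc <= -11)).
Then branch requires (cnt < 3*r + 19 and (acc > 3*r + 9 or cnt + r >= 2)) -> ((cnt <= 2 or 3*h <= -6) -> (h + (3/4)*r <= -8 and 3*acc <= -11)); else branch requires ((z = 8 or 2*cnt != -9) -> ((2*z <= h - 14 <-> z != -6) and ((acc + cnt < 3*z + 14 and (acc > 3*r + 9 or acc + cnt + r >= 9)) -> ((acc + cnt <= 9 or 3*h <= -6) -> (h + (3/4)*r <= -8 and 3*acc <= -11))))) and ((not (z = 8 or 2*cnt != -9)) -> (forall cnt_1. ((acc + cnt_1 < 3*z + 14 and (acc > 3*r + 9 or acc + cnt_1 + r >= 9)) -> ((acc + cnt_1 <= 9 or 3*h <= -6) -> (h + (3/4)*r <= -8 and 3*acc <= -11))))).
Before the if: ((not (3*h = 7)) -> ((cnt < 3*r + 19 and (acc > 3*r + 9 or cnt + r >= 2)) -> ((cnt <= 2 or 3*h <= -6) -> (h + (3/4)*r <= -8 and 3*acc <= -11)))) and (3*h = 7 -> (((z = 8 or 2*cnt != -9) -> ((2*z <= h - 14 <-> z != -6) and ((acc + cnt < 3*z + 14 and (acc > 3*r + 9 or acc + cnt + r >= 9)) -> ((acc + cnt <= 9 or 3*h <= -6) -> (h + (3/4)*r <= -8 and 3*acc <= -11))))) and ((not (z = 8 or 2*cnt != -9)) -> (forall cnt_1. ((acc + cnt_1 < 3*z + 14 and (acc > 3*r + 9 or acc + cnt_1 + r >= 9)) -> ((acc + cnt_1 <= 9 or 3*h <= -6) -> (h + (3/4)*r <= -8 and 3*acc <= -11)))))))
Before h := 2*h + 5: ((not (6*h = -8)) -> ((cnt < 3*r + 19 and (acc > 3*r + 9 or cnt + r >= 2)) -> ((cnt <= 2 or 6*h <= -21) -> (2*h + (3/4)*r <= -13 and 3*acc <= -11)))) and (6*h = -8 -> (((z = 8 or 2*cnt != -9) -> ((2*z <= 2*h - 9 <-> z != -6) and ((acc + cnt < 3*z + 14 and (acc > 3*r + 9 or acc + cnt + r >= 9)) -> ((acc + cnt <= 9 or 6*h <= -21) -> (2*h + (3/4)*r <= -13 and 3*acc <= -11))))) and ((not (z = 8 or 2*cnt != -9)) -> (forall cnt_1. ((acc + cnt_1 < 3*z + 14 and (acc > 3*r + 9 or acc + cnt_1 + r >= 9)) -> ((acc + cnt_1 <= 9 or 6*h <= -21) -> (2*h + (3/4)*r <= -13 and 3*acc <= -11)))))))
Before r := z: ((not (6*h = -8)) -> ((cnt < 3*z + 19 and (acc > 3*z + 9 or cnt + z >= 2)) -> ((cnt <= 2 or 6*h <= -21) -> (2*h + (3/4)*z <= -13 and 3*acc <= -11)))) and (6*h = -8 -> (((z = 8 or 2*cnt != -9) -> ((2*z <= 2*h - 9 <-> z != -6) and ((acc + cnt < 3*z + 14 and (acc > 3*z + 9 or acc + cnt + z >= 9)) -> ((acc + cnt <= 9 or 6*h <= -21) -> (2*h + (3/4)*z <= -13 and 3*acc <= -11))))) and ((not (z = 8 or 2*cnt != -9)) -> (forall cnt_1. ((acc + cnt_1 < 3*z + 14 and (acc > 3*z + 9 or acc + cnt_1 + z >= 9)) -> ((acc + cnt_1 <= 9 or 6*h <= -21) -> (2*h + (3/4)*z <= -13 and 3*acc <= -11)))))))
Answer: WP = ((not (6*h = -8)) -> ((cnt < 3*z + 19 and (acc > 3*z + 9 or cnt + z >= 2)) -> ((cnt <= 2 or 6*h <= -21) -> (2*h + (3/4)*z <= -13 and 3*acc <= -11)))) and (6*h = -8 -> (((z = 8 or 2*cnt != -9) -> ((2*z <= 2*h - 9 <-> z != -6) and ((acc + cnt < 3*z + 14 and (acc > 3*z + 9 or acc + cnt + z >= 9)) -> ((acc + cnt <= 9 or 6*h <= -21) -> (2*h + (3/4)*z <= -13 and 3*acc <= -11))))) and ((not (z = 8 or 2*cnt != -9)) -> (forall cnt_1. ((acc + cnt_1 < 3*z + 14 and (acc > 3*z + 9 or acc + cnt_1 + z >= 9)) -> ((acc + cnt_1 <= 9 or 6*h <= -21) -> (2*h + (3/4)*z <= -13 and 3*acc <= -11)))))))


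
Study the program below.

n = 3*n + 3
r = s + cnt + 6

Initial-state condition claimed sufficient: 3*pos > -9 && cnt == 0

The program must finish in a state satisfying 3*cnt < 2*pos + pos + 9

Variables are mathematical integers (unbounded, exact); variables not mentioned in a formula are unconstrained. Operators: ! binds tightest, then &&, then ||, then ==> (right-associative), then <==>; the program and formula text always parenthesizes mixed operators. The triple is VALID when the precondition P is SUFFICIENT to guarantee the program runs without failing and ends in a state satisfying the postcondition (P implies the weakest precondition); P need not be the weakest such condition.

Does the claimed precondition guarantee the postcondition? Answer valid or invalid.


Working backward. After the program, the postcondition 3*cnt < 2*pos + pos + 9 must hold; in canonical form it is 3*cnt < 3*pos + 9.
Before r := s + cnt + 6: 3*cnt < 3*pos + 9
Before n := 3*n + 3: 3*cnt < 3*pos + 9
The weakest precondition is 3*cnt < 3*pos + 9.
Check whether 3*pos > -9 && cnt == 0 implies it.
Every state satisfying the precondition satisfies the weakest precondition: the implication holds.
Answer: valid


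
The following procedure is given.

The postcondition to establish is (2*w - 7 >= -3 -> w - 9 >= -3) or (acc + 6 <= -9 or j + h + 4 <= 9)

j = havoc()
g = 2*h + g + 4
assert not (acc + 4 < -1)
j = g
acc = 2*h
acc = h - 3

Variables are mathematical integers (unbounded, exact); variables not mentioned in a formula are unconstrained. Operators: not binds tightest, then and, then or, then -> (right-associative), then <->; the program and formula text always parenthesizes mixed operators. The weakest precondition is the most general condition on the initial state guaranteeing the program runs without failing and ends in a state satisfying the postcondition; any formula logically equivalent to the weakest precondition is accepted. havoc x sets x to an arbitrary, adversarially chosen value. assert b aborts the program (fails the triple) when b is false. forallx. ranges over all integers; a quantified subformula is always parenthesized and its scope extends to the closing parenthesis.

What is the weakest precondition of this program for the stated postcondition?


Working backward. After the program, the postcondition (2*w - 7 >= -3 -> w - 9 >= -3) or (acc + 6 <= -9 or j + h + 4 <= 9) must hold; in canonical form it is (2*w >= 4 -> w >= 6) or acc <= -15 or h + j <= 5.
Before acc := h - 3: (2*w >= 4 -> w >= 6) or h <= -12 or h + j <= 5
Before acc := 2*h: (2*w >= 4 -> w >= 6) or h <= -12 or h + j <= 5
Before j := g: (2*w >= 4 -> w >= 6) or h <= -12 or g + h <= 5
Before assert not (acc + 4 < -1): (not (acc < -5)) and ((2*w >= 4 -> w >= 6) or h <= -12 or g + h <= 5)
Before g := 2*h + g + 4: (not (acc < -5)) and ((2*w >= 4 -> w >= 6) or h <= -12 or g + 3*h <= 1)
Before havoc j: (not (acc < -5)) and ((2*w >= 4 -> w >= 6) or h <= -12 or g + 3*h <= 1)
Answer: WP = (not (acc < -5)) and ((2*w >= 4 -> w >= 6) or h <= -12 or g + 3*h <= 1)


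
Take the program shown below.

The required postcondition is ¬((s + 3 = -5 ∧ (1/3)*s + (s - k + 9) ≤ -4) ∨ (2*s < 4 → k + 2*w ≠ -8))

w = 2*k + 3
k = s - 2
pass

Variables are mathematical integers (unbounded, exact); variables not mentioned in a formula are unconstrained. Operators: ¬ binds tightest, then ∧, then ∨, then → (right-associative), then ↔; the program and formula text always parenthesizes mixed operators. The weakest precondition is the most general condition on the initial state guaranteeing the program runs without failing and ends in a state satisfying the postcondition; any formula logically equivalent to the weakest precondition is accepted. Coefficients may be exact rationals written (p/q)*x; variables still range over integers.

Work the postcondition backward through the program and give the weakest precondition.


Working backward. After the program, the postcondition ¬((s + 3 = -5 ∧ (1/3)*s + (s - k + 9) ≤ -4) ∨ (2*s < 4 → k + 2*w ≠ -8)) must hold; in canonical form it is ¬((s = -8 ∧ (4/3)*s ≤ k - 13) ∨ (2*s < 4 → k + 2*w ≠ -8)).
Before skip: ¬((s = -8 ∧ (4/3)*s ≤ k - 13) ∨ (2*s < 4 → k + 2*w ≠ -8))
Before k := s - 2: ¬((s = -8 ∧ (1/3)*s ≤ -15) ∨ (2*s < 4 → s + 2*w ≠ -6))
Before w := 2*k + 3: ¬((s = -8 ∧ (1/3)*s ≤ -15) ∨ (2*s < 4 → 4*k + s ≠ -12))
Answer: WP = ¬((s = -8 ∧ (1/3)*s ≤ -15) ∨ (2*s < 4 → 4*k + s ≠ -12))


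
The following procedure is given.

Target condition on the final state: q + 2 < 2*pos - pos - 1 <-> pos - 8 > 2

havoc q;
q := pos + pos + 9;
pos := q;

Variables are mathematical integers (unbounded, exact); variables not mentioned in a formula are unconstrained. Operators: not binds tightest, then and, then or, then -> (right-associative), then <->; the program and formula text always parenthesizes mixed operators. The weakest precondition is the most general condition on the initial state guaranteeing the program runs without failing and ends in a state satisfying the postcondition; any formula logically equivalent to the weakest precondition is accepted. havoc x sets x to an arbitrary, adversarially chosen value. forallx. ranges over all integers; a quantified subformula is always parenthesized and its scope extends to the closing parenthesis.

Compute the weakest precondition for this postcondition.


Working backward. After the program, the postcondition q + 2 < 2*pos - pos - 1 <-> pos - 8 > 2 must hold; in canonical form it is q < pos - 3 <-> pos > 10.
Before pos := q: not (q > 10)
Before q := pos + pos + 9: not (2*pos > 1)
Before havoc q: not (2*pos > 1)
Answer: WP = not (2*pos > 1)


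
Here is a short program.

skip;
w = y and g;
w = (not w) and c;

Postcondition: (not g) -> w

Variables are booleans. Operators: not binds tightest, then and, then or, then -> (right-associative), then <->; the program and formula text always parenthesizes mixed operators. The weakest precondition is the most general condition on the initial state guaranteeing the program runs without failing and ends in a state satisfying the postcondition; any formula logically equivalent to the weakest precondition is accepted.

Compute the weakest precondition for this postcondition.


Working backward. After the program, (not g) -> w must hold.
Before w := (not w) and c: (not g) -> ((not w) and c)
Before w := y and g: (not g) -> ((not (y and g)) and c)
Before skip: (not g) -> ((not (y and g)) and c)
Answer: WP = (not g) -> ((not (y and g)) and c)


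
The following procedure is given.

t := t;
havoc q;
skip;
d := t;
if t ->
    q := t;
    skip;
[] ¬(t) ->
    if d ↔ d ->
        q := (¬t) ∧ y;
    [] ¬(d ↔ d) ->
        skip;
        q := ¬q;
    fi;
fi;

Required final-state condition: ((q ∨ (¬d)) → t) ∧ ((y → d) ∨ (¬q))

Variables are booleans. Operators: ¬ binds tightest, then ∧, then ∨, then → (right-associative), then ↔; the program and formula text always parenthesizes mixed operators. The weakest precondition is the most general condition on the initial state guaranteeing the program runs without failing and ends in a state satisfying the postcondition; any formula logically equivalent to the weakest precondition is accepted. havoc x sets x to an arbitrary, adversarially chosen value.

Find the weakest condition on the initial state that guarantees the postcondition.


Working backward. After the program, ((q ∨ (¬d)) → t) ∧ ((y → d) ∨ (¬q)) must hold.
Then branch requires ((t ∨ (¬d)) → t) ∧ ((y → d) ∨ (¬t)); else branch requires ((((¬t) ∧ y) ∨ (¬d)) → t) ∧ ((y → d) ∨ (¬((¬t) ∧ y))).
Before the if: (t → (((t ∨ (¬d)) → t) ∧ ((y → d) ∨ (¬t)))) ∧ ((¬t) → (((((¬t) ∧ y) ∨ (¬d)) → t) ∧ ((y → d) ∨ (¬((¬t) ∧ y)))))
Before d := t: (t → (t ∧ ((y → t) ∨ (¬t)))) ∧ ((¬t) → (((((¬t) ∧ y) ∨ (¬t)) → t) ∧ ((y → t) ∨ (¬((¬t) ∧ y)))))
Before skip: (t → (t ∧ ((y → t) ∨ (¬t)))) ∧ ((¬t) → (((((¬t) ∧ y) ∨ (¬t)) → t) ∧ ((y → t) ∨ (¬((¬t) ∧ y)))))
Before havoc q: (t → (t ∧ ((y → t) ∨ (¬t)))) ∧ ((¬t) → (((((¬t) ∧ y) ∨ (¬t)) → t) ∧ ((y → t) ∨ (¬((¬t) ∧ y)))))
Before t := t: (t → (t ∧ ((y → t) ∨ (¬t)))) ∧ ((¬t) → (((((¬t) ∧ y) ∨ (¬t)) → t) ∧ ((y → t) ∨ (¬((¬t) ∧ y)))))
Answer: WP = (t → (t ∧ ((y → t) ∨ (¬t)))) ∧ ((¬t) → (((((¬t) ∧ y) ∨ (¬t)) → t) ∧ ((y → t) ∨ (¬((¬t) ∧ y)))))


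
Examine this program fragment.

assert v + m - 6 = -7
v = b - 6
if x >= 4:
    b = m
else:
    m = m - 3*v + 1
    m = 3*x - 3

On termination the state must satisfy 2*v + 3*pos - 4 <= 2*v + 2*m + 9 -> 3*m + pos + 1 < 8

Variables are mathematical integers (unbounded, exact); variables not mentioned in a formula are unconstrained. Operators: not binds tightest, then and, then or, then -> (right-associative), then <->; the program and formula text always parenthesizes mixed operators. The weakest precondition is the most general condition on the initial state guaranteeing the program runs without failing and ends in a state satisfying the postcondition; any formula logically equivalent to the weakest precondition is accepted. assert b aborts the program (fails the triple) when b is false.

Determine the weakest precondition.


Working backward. After the program, the postcondition 2*v + 3*pos - 4 <= 2*v + 2*m + 9 -> 3*m + pos + 1 < 8 must hold; in canonical form it is 3*pos <= 2*m + 13 -> 3*m + pos < 7.
Then branch requires 3*pos <= 2*m + 13 -> 3*m + pos < 7; else branch requires 3*pos <= 6*x + 7 -> pos + 9*x < 16.
Before the if: (x >= 4 -> (3*pos <= 2*m + 13 -> 3*m + pos < 7)) and ((not (x >= 4)) -> (3*pos <= 6*x + 7 -> pos + 9*x < 16))
Before v := b - 6: (x >= 4 -> (3*pos <= 2*m + 13 -> 3*m + pos < 7)) and ((not (x >= 4)) -> (3*pos <= 6*x + 7 -> pos + 9*x < 16))
Before assert v + m - 6 = -7: m + v = -1 and (x >= 4 -> (3*pos <= 2*m + 13 -> 3*m + pos < 7)) and ((not (x >= 4)) -> (3*pos <= 6*x + 7 -> pos + 9*x < 16))
Answer: WP = m + v = -1 and (x >= 4 -> (3*pos <= 2*m + 13 -> 3*m + pos < 7)) and ((not (x >= 4)) -> (3*pos <= 6*x + 7 -> pos + 9*x < 16))


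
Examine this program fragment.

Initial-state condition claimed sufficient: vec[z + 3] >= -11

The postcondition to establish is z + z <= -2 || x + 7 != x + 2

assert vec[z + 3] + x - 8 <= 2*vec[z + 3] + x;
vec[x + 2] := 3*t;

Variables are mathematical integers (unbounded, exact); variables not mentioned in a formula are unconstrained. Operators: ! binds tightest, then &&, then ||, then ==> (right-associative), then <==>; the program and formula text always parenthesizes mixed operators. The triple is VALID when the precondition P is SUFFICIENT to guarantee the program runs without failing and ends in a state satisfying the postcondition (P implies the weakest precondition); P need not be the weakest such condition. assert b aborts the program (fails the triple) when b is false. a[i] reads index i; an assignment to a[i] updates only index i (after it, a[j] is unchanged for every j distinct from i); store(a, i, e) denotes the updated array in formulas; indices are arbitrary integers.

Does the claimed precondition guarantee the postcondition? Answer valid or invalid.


Working backward. After the program, the postcondition z + z <= -2 || x + 7 != x + 2 must hold; in canonical form it is true.
Before vec[x + 2] := 3*t: true
Before assert vec[z + 3] + x - 8 <= 2*vec[z + 3] + x: vec[z + 3] >= -8
The weakest precondition is vec[z + 3] >= -8.
Check whether vec[z + 3] >= -11 implies it.
Countermodel: at the initial state vec = {[0] = -9, elsewhere -9}, z = -3, the precondition holds but the weakest precondition fails.
Answer: invalid


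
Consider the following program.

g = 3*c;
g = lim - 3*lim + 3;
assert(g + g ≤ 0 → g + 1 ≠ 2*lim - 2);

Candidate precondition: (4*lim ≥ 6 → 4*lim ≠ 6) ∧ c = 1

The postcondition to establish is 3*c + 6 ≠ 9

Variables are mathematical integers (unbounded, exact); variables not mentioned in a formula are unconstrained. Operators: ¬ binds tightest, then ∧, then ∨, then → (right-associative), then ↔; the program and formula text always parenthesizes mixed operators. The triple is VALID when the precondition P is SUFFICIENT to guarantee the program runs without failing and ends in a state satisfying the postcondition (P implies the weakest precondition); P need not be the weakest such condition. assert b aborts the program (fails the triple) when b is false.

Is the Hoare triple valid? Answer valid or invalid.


Working backward. After the program, the postcondition 3*c + 6 ≠ 9 must hold; in canonical form it is 3*c ≠ 3.
Before assert g + g ≤ 0 → g + 1 ≠ 2*lim - 2: (2*g ≤ 0 → g ≠ 2*lim - 3) ∧ 3*c ≠ 3
Before g := lim - 3*lim + 3: (4*lim ≥ 6 → 4*lim ≠ 6) ∧ 3*c ≠ 3
Before g := 3*c: (4*lim ≥ 6 → 4*lim ≠ 6) ∧ 3*c ≠ 3
The weakest precondition is (4*lim ≥ 6 → 4*lim ≠ 6) ∧ 3*c ≠ 3.
Check whether (4*lim ≥ 6 → 4*lim ≠ 6) ∧ c = 1 implies it.
Countermodel: at the initial state c = 1, lim = 0, the precondition holds but the weakest precondition fails.
Answer: invalid


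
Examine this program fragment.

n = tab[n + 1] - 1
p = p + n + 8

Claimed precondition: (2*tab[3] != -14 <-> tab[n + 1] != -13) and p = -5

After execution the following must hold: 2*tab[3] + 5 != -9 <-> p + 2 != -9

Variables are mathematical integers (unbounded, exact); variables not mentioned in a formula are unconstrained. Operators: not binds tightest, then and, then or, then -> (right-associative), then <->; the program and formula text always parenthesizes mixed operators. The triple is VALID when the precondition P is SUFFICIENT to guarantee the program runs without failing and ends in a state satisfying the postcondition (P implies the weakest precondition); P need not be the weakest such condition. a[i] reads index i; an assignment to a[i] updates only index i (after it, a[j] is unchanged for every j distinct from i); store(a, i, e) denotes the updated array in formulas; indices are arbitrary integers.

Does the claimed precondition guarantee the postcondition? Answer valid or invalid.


Working backward. After the program, the postcondition 2*tab[3] + 5 != -9 <-> p + 2 != -9 must hold; in canonical form it is 2*tab[3] != -14 <-> p != -11.
Before p := p + n + 8: 2*tab[3] != -14 <-> n + p != -19
Before n := tab[n + 1] - 1: 2*tab[3] != -14 <-> tab[n + 1] + p != -18
The weakest precondition is 2*tab[3] != -14 <-> tab[n + 1] + p != -18.
Check whether (2*tab[3] != -14 <-> tab[n + 1] != -13) and p = -5 implies it.
Every state satisfying the precondition satisfies the weakest precondition: the implication holds.
Answer: valid


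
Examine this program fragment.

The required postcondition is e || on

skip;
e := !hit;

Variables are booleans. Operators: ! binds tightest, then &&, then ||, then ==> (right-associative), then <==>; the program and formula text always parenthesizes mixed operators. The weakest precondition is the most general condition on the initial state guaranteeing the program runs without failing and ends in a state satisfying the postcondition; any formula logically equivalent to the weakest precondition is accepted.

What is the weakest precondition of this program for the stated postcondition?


Working backward. After the program, e || on must hold.
Before e := !hit: (!hit) || on
Before skip: (!hit) || on
Answer: WP = (!hit) || on


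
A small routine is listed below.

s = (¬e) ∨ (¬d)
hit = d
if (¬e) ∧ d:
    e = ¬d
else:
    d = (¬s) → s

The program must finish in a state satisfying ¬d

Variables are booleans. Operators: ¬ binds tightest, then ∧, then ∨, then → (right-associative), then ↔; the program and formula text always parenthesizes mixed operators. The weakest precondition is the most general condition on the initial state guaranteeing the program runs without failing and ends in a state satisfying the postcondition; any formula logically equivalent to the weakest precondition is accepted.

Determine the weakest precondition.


Working backward. After the program, ¬d must hold.
Then branch requires ¬d; else branch requires ¬((¬s) → s).
Before the if: (((¬e) ∧ d) → (¬d)) ∧ ((¬((¬e) ∧ d)) → (¬((¬s) → s)))
Before hit := d: (((¬e) ∧ d) → (¬d)) ∧ ((¬((¬e) ∧ d)) → (¬((¬s) → s)))
Before s := (¬e) ∨ (¬d): (((¬e) ∧ d) → (¬d)) ∧ ((¬((¬e) ∧ d)) → (¬((¬((¬e) ∨ (¬d))) → ((¬e) ∨ (¬d)))))
Answer: WP = (((¬e) ∧ d) → (¬d)) ∧ ((¬((¬e) ∧ d)) → (¬((¬((¬e) ∨ (¬d))) → ((¬e) ∨ (¬d)))))


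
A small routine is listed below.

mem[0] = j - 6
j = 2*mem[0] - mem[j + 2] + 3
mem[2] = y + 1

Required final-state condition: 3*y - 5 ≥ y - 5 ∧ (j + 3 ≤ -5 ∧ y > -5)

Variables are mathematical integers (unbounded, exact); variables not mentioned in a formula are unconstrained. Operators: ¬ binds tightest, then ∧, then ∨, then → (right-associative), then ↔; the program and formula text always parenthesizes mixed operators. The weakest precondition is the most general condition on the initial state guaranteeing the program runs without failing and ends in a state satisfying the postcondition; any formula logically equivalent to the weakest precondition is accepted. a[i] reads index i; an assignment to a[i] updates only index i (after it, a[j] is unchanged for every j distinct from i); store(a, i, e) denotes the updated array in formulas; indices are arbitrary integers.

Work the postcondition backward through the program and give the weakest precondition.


Working backward. After the program, the postcondition 3*y - 5 ≥ y - 5 ∧ (j + 3 ≤ -5 ∧ y > -5) must hold; in canonical form it is 2*y ≥ 0 ∧ j ≤ -8 ∧ y > -5.
Before mem[2] := y + 1: 2*y ≥ 0 ∧ j ≤ -8 ∧ y > -5
Before j := 2*mem[0] - mem[j + 2] + 3: 2*y ≥ 0 ∧ 2*mem[0] ≤ mem[j + 2] - 11 ∧ y > -5
Before mem[0] := j - 6: 2*y ≥ 0 ∧ 2*j ≤ store(mem, 0, j - 6)[j + 2] + 1 ∧ y > -5
Answer: WP = 2*y ≥ 0 ∧ 2*j ≤ store(mem, 0, j - 6)[j + 2] + 1 ∧ y > -5


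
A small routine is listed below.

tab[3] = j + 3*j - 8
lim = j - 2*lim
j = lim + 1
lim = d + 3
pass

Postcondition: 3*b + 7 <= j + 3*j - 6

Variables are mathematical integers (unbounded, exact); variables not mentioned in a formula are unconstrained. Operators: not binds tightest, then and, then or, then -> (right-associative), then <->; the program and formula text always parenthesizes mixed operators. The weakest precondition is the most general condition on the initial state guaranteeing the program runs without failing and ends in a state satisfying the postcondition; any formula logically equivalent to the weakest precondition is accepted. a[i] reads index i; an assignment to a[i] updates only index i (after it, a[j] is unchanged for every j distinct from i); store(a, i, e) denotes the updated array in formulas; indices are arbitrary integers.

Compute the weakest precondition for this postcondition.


Working backward. After the program, the postcondition 3*b + 7 <= j + 3*j - 6 must hold; in canonical form it is 3*b <= 4*j - 13.
Before skip: 3*b <= 4*j - 13
Before lim := d + 3: 3*b <= 4*j - 13
Before j := lim + 1: 3*b <= 4*lim - 9
Before lim := j - 2*lim: 3*b + 8*lim <= 4*j - 9
Before tab[3] := j + 3*j - 8: 3*b + 8*lim <= 4*j - 9
Answer: WP = 3*b + 8*lim <= 4*j - 9


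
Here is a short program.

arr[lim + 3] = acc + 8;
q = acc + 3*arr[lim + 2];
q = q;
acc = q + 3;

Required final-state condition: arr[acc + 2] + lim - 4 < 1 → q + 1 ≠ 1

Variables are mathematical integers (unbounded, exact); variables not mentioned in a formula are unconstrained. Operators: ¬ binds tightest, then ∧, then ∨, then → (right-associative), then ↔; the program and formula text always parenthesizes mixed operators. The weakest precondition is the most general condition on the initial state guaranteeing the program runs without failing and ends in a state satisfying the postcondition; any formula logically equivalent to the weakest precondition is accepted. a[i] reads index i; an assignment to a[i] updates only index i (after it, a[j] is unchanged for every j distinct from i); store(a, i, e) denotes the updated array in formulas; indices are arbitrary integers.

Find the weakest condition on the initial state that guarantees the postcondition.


Working backward. After the program, the postcondition arr[acc + 2] + lim - 4 < 1 → q + 1 ≠ 1 must hold; in canonical form it is arr[acc + 2] + lim < 5 → q ≠ 0.
Before acc := q + 3: arr[q + 5] + lim < 5 → q ≠ 0
Before q := q: arr[q + 5] + lim < 5 → q ≠ 0
Before q := acc + 3*arr[lim + 2]: arr[3*arr[lim + 2] + acc + 5] + lim < 5 → 3*arr[lim + 2] + acc ≠ 0
Before arr[lim + 3] := acc + 8: store(arr, lim + 3, acc + 8)[3*store(arr, lim + 3, acc + 8)[lim + 2] + acc + 5] + lim < 5 → 3*store(arr, lim + 3, acc + 8)[lim + 2] + acc ≠ 0
Answer: WP = store(arr, lim + 3, acc + 8)[3*store(arr, lim + 3, acc + 8)[lim + 2] + acc + 5] + lim < 5 → 3*store(arr, lim + 3, acc + 8)[lim + 2] + acc ≠ 0


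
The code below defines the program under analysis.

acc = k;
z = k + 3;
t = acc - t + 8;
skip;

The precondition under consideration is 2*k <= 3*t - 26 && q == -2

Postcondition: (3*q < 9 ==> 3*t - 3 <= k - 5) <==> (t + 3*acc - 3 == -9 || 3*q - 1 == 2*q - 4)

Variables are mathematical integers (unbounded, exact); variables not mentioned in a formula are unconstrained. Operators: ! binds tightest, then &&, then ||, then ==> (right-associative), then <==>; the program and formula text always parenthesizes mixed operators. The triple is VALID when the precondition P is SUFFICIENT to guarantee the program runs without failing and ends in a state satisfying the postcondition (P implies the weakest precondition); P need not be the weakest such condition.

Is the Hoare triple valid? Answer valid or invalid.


Working backward. After the program, the postcondition (3*q < 9 ==> 3*t - 3 <= k - 5) <==> (t + 3*acc - 3 == -9 || 3*q - 1 == 2*q - 4) must hold; in canonical form it is (3*q < 9 ==> 3*t <= k - 2) <==> (3*acc + t == -6 || q == -3).
Before skip: (3*q < 9 ==> 3*t <= k - 2) <==> (3*acc + t == -6 || q == -3)
Before t := acc - t + 8: (3*q < 9 ==> 3*acc <= k + 3*t - 26) <==> (4*acc == t - 14 || q == -3)
Before z := k + 3: (3*q < 9 ==> 3*acc <= k + 3*t - 26) <==> (4*acc == t - 14 || q == -3)
Before acc := k: (3*q < 9 ==> 2*k <= 3*t - 26) <==> (4*k == t - 14 || q == -3)
The weakest precondition is (3*q < 9 ==> 2*k <= 3*t - 26) <==> (4*k == t - 14 || q == -3).
Check whether 2*k <= 3*t - 26 && q == -2 implies it.
Countermodel: at the initial state k = -13, q = -2, t = 0, the precondition holds but the weakest precondition fails.
Answer: invalid


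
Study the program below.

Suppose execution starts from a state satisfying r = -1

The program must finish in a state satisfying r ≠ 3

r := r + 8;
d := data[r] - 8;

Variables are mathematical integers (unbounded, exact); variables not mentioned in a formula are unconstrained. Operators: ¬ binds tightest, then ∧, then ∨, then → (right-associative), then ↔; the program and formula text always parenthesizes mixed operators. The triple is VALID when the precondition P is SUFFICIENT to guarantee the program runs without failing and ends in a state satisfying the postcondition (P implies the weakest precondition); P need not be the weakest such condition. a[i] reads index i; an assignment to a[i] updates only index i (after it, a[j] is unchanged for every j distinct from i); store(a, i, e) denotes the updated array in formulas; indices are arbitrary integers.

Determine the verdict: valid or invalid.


Working backward. After the program, r ≠ 3 must hold.
Before d := data[r] - 8: r ≠ 3
Before r := r + 8: r ≠ -5
The weakest precondition is r ≠ -5.
Check whether r = -1 implies it.
Every state satisfying the precondition satisfies the weakest precondition: the implication holds.
Answer: valid


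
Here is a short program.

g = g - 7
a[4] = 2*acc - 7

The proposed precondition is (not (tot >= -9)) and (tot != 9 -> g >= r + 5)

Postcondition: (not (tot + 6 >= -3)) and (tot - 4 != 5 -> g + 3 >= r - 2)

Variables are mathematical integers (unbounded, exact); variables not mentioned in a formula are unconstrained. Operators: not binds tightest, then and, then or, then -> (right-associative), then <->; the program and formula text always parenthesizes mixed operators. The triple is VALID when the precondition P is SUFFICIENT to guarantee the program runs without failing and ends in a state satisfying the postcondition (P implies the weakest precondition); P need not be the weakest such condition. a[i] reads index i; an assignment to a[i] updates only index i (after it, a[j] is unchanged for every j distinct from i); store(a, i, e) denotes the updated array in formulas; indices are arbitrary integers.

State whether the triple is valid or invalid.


Working backward. After the program, the postcondition (not (tot + 6 >= -3)) and (tot - 4 != 5 -> g + 3 >= r - 2) must hold; in canonical form it is (not (tot >= -9)) and (tot != 9 -> g >= r - 5).
Before a[4] := 2*acc - 7: (not (tot >= -9)) and (tot != 9 -> g >= r - 5)
Before g := g - 7: (not (tot >= -9)) and (tot != 9 -> g >= r + 2)
The weakest precondition is (not (tot >= -9)) and (tot != 9 -> g >= r + 2).
Check whether (not (tot >= -9)) and (tot != 9 -> g >= r + 5) implies it.
Every state satisfying the precondition satisfies the weakest precondition: the implication holds.
Answer: valid


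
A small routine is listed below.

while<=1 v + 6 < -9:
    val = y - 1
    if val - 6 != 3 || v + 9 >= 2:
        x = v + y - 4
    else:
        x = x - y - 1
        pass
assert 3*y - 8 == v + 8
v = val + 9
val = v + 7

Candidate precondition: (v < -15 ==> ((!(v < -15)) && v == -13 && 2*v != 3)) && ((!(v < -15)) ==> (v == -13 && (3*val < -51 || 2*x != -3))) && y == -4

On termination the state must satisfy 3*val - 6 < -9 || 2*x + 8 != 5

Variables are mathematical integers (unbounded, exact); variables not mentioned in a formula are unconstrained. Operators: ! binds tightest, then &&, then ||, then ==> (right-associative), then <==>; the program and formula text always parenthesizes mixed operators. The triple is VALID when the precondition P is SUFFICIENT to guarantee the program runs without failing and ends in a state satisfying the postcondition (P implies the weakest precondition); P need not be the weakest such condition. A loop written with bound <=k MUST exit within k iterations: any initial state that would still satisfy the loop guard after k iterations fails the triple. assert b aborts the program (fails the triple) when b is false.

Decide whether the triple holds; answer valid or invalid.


Working backward. After the program, the postcondition 3*val - 6 < -9 || 2*x + 8 != 5 must hold; in canonical form it is 3*val < -3 || 2*x != -3.
Before val := v + 7: 3*v < -24 || 2*x != -3
Before v := val + 9: 3*val < -51 || 2*x != -3
Before assert 3*y - 8 == v + 8: 3*y == v + 16 && (3*val < -51 || 2*x != -3)
Before the loop (bound <=1), unroll the exhaustion recursion (WP_0 = exit-now case; WP_j = one more guarded iteration, up to j = 1):
  WP_0: (!(v < -15)) && 3*y == v + 16 && (3*val < -51 || 2*x != -3)
  WP_1: (v < -15 ==> (((y != 10 || v >= -7) ==> ((!(v < -15)) && 3*y == v + 16 && (3*y < -48 || 2*v + 2*y != 5))) && ((!(y != 10 || v >= -7)) ==> ((!(v < -15)) && 3*y == v + 16 && (3*y < -48 || 2*x != 2*y - 1))))) && ((!(v < -15)) ==> (3*y == v + 16 && (3*val < -51 || 2*x != -3)))
So before the loop: (v < -15 ==> (((y != 10 || v >= -7) ==> ((!(v < -15)) && 3*y == v + 16 && (3*y < -48 || 2*v + 2*y != 5))) && ((!(y != 10 || v >= -7)) ==> ((!(v < -15)) && 3*y == v + 16 && (3*y < -48 || 2*x != 2*y - 1))))) && ((!(v < -15)) ==> (3*y == v + 16 && (3*val < -51 || 2*x != -3)))
The weakest precondition is (v < -15 ==> (((y != 10 || v >= -7) ==> ((!(v < -15)) && 3*y == v + 16 && (3*y < -48 || 2*v + 2*y != 5))) && ((!(y != 10 || v >= -7)) ==> ((!(v < -15)) && 3*y == v + 16 && (3*y < -48 || 2*x != 2*y - 1))))) && ((!(v < -15)) ==> (3*y == v + 16 && (3*val < -51 || 2*x != -3))).
Check whether (v < -15 ==> ((!(v < -15)) && v == -13 && 2*v != 3)) && ((!(v < -15)) ==> (v == -13 && (3*val < -51 || 2*x != -3))) && y == -4 implies it.
Countermodel: at the initial state v = -13, val = 0, x = 0, y = -4, the precondition holds but the weakest precondition fails.
Answer: invalid


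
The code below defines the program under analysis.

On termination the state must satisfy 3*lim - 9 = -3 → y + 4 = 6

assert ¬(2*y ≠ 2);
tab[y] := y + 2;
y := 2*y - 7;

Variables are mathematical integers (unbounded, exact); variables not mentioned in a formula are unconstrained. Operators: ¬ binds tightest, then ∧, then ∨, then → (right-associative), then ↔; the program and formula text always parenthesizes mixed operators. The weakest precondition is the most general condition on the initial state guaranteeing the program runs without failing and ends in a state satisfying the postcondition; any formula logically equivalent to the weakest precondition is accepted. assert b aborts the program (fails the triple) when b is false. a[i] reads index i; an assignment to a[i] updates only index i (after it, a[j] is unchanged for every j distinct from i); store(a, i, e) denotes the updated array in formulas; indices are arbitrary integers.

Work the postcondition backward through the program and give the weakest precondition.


Working backward. After the program, the postcondition 3*lim - 9 = -3 → y + 4 = 6 must hold; in canonical form it is 3*lim = 6 → y = 2.
Before y := 2*y - 7: 3*lim = 6 → 2*y = 9
Before tab[y] := y + 2: 3*lim = 6 → 2*y = 9
Before assert ¬(2*y ≠ 2): (¬(2*y ≠ 2)) ∧ (3*lim = 6 → 2*y = 9)
Answer: WP = (¬(2*y ≠ 2)) ∧ (3*lim = 6 → 2*y = 9)


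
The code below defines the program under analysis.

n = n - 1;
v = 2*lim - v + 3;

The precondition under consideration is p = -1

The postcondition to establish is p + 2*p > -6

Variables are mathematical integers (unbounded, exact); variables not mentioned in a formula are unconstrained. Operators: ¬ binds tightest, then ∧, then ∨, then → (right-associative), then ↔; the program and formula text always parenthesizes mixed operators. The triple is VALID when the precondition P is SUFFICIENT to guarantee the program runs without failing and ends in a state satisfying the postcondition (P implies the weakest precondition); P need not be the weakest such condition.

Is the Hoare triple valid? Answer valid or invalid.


Working backward. After the program, the postcondition p + 2*p > -6 must hold; in canonical form it is 3*p > -6.
Before v := 2*lim - v + 3: 3*p > -6
Before n := n - 1: 3*p > -6
The weakest precondition is 3*p > -6.
Check whether p = -1 implies it.
Every state satisfying the precondition satisfies the weakest precondition: the implication holds.
Answer: valid
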